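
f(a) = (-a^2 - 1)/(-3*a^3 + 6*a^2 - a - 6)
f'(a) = -2*a/(-3*a^3 + 6*a^2 - a - 6) + (-a^2 - 1)*(9*a^2 - 12*a + 1)/(-3*a^3 + 6*a^2 - a - 6)^2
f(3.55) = 0.20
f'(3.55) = -0.11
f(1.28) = 0.71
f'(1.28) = 0.61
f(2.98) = 0.28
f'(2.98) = -0.19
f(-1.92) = -0.12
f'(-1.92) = -0.08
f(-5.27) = -0.05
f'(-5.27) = -0.01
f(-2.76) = -0.08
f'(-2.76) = -0.03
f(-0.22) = 0.19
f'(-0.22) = -0.22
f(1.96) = 0.65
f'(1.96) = -0.52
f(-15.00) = -0.02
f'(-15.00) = 0.00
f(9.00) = 0.05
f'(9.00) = -0.00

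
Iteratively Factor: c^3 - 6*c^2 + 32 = (c - 4)*(c^2 - 2*c - 8) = (c - 4)*(c + 2)*(c - 4)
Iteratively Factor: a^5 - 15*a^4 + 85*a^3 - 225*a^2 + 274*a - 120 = (a - 2)*(a^4 - 13*a^3 + 59*a^2 - 107*a + 60) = (a - 4)*(a - 2)*(a^3 - 9*a^2 + 23*a - 15) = (a - 4)*(a - 3)*(a - 2)*(a^2 - 6*a + 5) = (a - 5)*(a - 4)*(a - 3)*(a - 2)*(a - 1)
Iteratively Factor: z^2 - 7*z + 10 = (z - 2)*(z - 5)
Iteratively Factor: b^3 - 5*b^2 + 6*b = (b)*(b^2 - 5*b + 6) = b*(b - 3)*(b - 2)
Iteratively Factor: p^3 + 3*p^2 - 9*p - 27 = (p - 3)*(p^2 + 6*p + 9) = (p - 3)*(p + 3)*(p + 3)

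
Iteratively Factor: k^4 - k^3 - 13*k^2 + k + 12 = (k + 3)*(k^3 - 4*k^2 - k + 4) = (k - 1)*(k + 3)*(k^2 - 3*k - 4) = (k - 4)*(k - 1)*(k + 3)*(k + 1)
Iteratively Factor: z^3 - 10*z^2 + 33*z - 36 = (z - 3)*(z^2 - 7*z + 12) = (z - 3)^2*(z - 4)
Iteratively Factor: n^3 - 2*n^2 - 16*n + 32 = (n - 2)*(n^2 - 16) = (n - 2)*(n + 4)*(n - 4)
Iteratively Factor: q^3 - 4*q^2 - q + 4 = (q - 4)*(q^2 - 1) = (q - 4)*(q - 1)*(q + 1)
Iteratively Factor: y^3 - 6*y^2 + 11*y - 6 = (y - 2)*(y^2 - 4*y + 3) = (y - 2)*(y - 1)*(y - 3)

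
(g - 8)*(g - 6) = g^2 - 14*g + 48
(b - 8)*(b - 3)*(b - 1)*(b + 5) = b^4 - 7*b^3 - 25*b^2 + 151*b - 120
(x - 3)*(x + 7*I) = x^2 - 3*x + 7*I*x - 21*I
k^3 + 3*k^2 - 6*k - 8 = (k - 2)*(k + 1)*(k + 4)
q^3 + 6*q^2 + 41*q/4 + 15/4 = (q + 1/2)*(q + 5/2)*(q + 3)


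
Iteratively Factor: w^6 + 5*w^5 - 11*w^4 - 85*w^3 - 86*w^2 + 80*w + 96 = (w + 1)*(w^5 + 4*w^4 - 15*w^3 - 70*w^2 - 16*w + 96) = (w - 4)*(w + 1)*(w^4 + 8*w^3 + 17*w^2 - 2*w - 24) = (w - 4)*(w + 1)*(w + 2)*(w^3 + 6*w^2 + 5*w - 12) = (w - 4)*(w + 1)*(w + 2)*(w + 4)*(w^2 + 2*w - 3) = (w - 4)*(w - 1)*(w + 1)*(w + 2)*(w + 4)*(w + 3)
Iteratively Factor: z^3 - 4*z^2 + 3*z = (z - 1)*(z^2 - 3*z) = (z - 3)*(z - 1)*(z)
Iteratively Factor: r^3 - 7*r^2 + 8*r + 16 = (r + 1)*(r^2 - 8*r + 16) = (r - 4)*(r + 1)*(r - 4)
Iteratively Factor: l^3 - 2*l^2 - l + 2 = (l - 2)*(l^2 - 1) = (l - 2)*(l - 1)*(l + 1)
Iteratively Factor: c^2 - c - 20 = (c - 5)*(c + 4)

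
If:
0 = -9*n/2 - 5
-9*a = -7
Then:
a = 7/9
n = -10/9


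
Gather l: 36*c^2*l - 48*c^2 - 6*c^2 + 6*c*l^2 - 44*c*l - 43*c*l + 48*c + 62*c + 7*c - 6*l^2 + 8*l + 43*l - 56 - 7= -54*c^2 + 117*c + l^2*(6*c - 6) + l*(36*c^2 - 87*c + 51) - 63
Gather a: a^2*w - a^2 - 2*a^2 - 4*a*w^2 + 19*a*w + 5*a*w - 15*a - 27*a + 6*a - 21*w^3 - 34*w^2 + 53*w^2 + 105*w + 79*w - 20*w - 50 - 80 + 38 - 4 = a^2*(w - 3) + a*(-4*w^2 + 24*w - 36) - 21*w^3 + 19*w^2 + 164*w - 96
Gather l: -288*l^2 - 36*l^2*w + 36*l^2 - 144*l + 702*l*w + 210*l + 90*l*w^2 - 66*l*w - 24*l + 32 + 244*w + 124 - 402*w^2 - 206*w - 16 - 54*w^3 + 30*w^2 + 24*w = l^2*(-36*w - 252) + l*(90*w^2 + 636*w + 42) - 54*w^3 - 372*w^2 + 62*w + 140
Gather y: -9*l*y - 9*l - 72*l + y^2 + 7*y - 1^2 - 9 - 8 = -81*l + y^2 + y*(7 - 9*l) - 18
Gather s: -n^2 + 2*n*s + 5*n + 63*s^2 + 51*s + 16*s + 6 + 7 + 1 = -n^2 + 5*n + 63*s^2 + s*(2*n + 67) + 14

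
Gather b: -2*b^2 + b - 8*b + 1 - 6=-2*b^2 - 7*b - 5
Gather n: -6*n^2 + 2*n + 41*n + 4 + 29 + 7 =-6*n^2 + 43*n + 40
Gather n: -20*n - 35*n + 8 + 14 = 22 - 55*n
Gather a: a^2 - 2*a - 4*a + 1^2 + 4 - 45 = a^2 - 6*a - 40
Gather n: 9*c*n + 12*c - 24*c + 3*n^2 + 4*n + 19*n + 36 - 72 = -12*c + 3*n^2 + n*(9*c + 23) - 36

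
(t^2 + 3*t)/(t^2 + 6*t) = (t + 3)/(t + 6)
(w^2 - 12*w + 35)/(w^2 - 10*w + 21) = (w - 5)/(w - 3)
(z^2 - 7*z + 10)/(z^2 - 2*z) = (z - 5)/z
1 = 1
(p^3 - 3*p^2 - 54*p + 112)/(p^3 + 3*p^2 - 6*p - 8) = (p^2 - p - 56)/(p^2 + 5*p + 4)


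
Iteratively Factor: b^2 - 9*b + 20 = (b - 5)*(b - 4)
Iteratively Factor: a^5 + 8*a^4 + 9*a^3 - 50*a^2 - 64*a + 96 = (a + 3)*(a^4 + 5*a^3 - 6*a^2 - 32*a + 32) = (a + 3)*(a + 4)*(a^3 + a^2 - 10*a + 8) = (a - 2)*(a + 3)*(a + 4)*(a^2 + 3*a - 4) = (a - 2)*(a + 3)*(a + 4)^2*(a - 1)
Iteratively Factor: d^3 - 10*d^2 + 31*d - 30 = (d - 2)*(d^2 - 8*d + 15) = (d - 5)*(d - 2)*(d - 3)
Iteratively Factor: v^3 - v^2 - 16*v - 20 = (v + 2)*(v^2 - 3*v - 10) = (v - 5)*(v + 2)*(v + 2)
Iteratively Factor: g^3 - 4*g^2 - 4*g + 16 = (g - 2)*(g^2 - 2*g - 8) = (g - 4)*(g - 2)*(g + 2)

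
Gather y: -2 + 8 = 6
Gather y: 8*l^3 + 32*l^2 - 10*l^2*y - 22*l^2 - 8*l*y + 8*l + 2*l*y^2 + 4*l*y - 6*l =8*l^3 + 10*l^2 + 2*l*y^2 + 2*l + y*(-10*l^2 - 4*l)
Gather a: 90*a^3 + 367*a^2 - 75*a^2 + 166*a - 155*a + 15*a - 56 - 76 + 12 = 90*a^3 + 292*a^2 + 26*a - 120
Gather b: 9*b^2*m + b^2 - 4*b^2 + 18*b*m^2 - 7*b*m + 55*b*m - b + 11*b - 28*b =b^2*(9*m - 3) + b*(18*m^2 + 48*m - 18)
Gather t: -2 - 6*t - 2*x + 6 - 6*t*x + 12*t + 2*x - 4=t*(6 - 6*x)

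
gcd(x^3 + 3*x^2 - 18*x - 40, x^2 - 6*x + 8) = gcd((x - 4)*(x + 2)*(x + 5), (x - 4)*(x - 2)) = x - 4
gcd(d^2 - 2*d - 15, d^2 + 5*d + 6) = d + 3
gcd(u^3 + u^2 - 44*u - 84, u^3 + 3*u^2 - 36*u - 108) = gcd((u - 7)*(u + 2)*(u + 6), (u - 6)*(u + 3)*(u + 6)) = u + 6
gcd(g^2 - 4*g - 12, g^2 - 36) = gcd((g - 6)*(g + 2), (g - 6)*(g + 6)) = g - 6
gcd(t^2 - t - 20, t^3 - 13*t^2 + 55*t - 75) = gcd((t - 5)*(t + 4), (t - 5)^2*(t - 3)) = t - 5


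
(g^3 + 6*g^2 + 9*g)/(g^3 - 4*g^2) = (g^2 + 6*g + 9)/(g*(g - 4))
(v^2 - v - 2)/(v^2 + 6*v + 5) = (v - 2)/(v + 5)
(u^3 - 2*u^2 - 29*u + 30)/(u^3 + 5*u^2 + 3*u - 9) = (u^2 - u - 30)/(u^2 + 6*u + 9)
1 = 1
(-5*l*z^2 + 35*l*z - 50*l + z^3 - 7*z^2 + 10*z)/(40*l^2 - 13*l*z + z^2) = (z^2 - 7*z + 10)/(-8*l + z)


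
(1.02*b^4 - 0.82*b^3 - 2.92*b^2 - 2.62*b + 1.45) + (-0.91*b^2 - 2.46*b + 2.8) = 1.02*b^4 - 0.82*b^3 - 3.83*b^2 - 5.08*b + 4.25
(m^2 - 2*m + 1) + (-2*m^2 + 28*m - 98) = -m^2 + 26*m - 97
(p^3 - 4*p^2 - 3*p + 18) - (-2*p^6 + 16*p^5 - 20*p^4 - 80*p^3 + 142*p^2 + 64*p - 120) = 2*p^6 - 16*p^5 + 20*p^4 + 81*p^3 - 146*p^2 - 67*p + 138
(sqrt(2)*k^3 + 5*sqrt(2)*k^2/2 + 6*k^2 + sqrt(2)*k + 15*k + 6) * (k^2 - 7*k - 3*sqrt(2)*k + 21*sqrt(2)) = sqrt(2)*k^5 - 9*sqrt(2)*k^4/2 - 69*sqrt(2)*k^3/2 + 74*sqrt(2)*k^2 + 297*sqrt(2)*k + 126*sqrt(2)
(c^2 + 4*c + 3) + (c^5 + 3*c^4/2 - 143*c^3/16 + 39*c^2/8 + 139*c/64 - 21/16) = c^5 + 3*c^4/2 - 143*c^3/16 + 47*c^2/8 + 395*c/64 + 27/16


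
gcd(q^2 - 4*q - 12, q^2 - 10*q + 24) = q - 6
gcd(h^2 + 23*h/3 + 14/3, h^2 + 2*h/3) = h + 2/3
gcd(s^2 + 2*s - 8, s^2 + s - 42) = 1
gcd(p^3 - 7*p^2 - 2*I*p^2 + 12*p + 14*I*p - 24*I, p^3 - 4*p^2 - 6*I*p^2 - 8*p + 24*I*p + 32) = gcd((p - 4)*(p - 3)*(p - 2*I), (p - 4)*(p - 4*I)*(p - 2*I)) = p^2 + p*(-4 - 2*I) + 8*I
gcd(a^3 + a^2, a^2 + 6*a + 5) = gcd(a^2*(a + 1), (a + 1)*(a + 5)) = a + 1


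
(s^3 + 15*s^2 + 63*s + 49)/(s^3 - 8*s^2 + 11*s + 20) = (s^2 + 14*s + 49)/(s^2 - 9*s + 20)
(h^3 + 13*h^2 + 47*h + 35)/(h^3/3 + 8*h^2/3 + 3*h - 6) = 3*(h^3 + 13*h^2 + 47*h + 35)/(h^3 + 8*h^2 + 9*h - 18)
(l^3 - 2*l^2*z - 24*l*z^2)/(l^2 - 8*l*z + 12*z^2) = l*(-l - 4*z)/(-l + 2*z)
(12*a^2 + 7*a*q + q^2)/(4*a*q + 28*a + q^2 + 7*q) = (3*a + q)/(q + 7)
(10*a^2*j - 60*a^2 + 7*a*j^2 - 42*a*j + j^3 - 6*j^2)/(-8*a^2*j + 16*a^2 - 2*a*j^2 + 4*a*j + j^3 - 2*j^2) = (-5*a*j + 30*a - j^2 + 6*j)/(4*a*j - 8*a - j^2 + 2*j)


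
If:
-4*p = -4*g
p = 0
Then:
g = 0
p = 0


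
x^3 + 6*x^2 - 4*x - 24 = (x - 2)*(x + 2)*(x + 6)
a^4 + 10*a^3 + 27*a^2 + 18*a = a*(a + 1)*(a + 3)*(a + 6)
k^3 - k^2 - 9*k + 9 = (k - 3)*(k - 1)*(k + 3)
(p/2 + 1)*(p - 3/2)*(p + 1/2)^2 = p^4/2 + 3*p^3/4 - 9*p^2/8 - 23*p/16 - 3/8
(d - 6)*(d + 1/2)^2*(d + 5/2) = d^4 - 5*d^3/2 - 73*d^2/4 - 127*d/8 - 15/4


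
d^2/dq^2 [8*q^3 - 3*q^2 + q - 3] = 48*q - 6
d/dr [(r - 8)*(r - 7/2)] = 2*r - 23/2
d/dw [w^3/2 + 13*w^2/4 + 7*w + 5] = 3*w^2/2 + 13*w/2 + 7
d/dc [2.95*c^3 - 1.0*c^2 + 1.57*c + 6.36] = 8.85*c^2 - 2.0*c + 1.57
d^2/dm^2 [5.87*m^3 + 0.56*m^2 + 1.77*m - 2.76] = 35.22*m + 1.12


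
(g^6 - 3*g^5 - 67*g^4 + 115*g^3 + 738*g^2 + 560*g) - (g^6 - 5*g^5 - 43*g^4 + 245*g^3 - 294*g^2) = 2*g^5 - 24*g^4 - 130*g^3 + 1032*g^2 + 560*g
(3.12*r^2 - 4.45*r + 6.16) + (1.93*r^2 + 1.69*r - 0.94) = 5.05*r^2 - 2.76*r + 5.22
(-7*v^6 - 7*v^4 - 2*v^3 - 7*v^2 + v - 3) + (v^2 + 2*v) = -7*v^6 - 7*v^4 - 2*v^3 - 6*v^2 + 3*v - 3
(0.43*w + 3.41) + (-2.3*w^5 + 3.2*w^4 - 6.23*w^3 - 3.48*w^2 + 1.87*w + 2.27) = -2.3*w^5 + 3.2*w^4 - 6.23*w^3 - 3.48*w^2 + 2.3*w + 5.68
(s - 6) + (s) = 2*s - 6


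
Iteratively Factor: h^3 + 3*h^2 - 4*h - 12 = (h + 2)*(h^2 + h - 6) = (h - 2)*(h + 2)*(h + 3)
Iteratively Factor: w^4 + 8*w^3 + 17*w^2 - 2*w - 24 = (w + 2)*(w^3 + 6*w^2 + 5*w - 12) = (w + 2)*(w + 4)*(w^2 + 2*w - 3) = (w + 2)*(w + 3)*(w + 4)*(w - 1)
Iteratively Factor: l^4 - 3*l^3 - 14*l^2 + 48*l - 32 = (l - 1)*(l^3 - 2*l^2 - 16*l + 32) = (l - 1)*(l + 4)*(l^2 - 6*l + 8) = (l - 4)*(l - 1)*(l + 4)*(l - 2)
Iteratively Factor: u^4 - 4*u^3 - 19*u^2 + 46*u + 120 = (u - 4)*(u^3 - 19*u - 30) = (u - 4)*(u + 3)*(u^2 - 3*u - 10) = (u - 5)*(u - 4)*(u + 3)*(u + 2)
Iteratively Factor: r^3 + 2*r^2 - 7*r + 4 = (r - 1)*(r^2 + 3*r - 4) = (r - 1)*(r + 4)*(r - 1)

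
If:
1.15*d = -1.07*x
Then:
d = -0.930434782608696*x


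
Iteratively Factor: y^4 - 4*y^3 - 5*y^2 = (y)*(y^3 - 4*y^2 - 5*y) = y^2*(y^2 - 4*y - 5) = y^2*(y + 1)*(y - 5)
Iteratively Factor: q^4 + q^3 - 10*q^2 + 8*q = (q)*(q^3 + q^2 - 10*q + 8) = q*(q - 2)*(q^2 + 3*q - 4) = q*(q - 2)*(q - 1)*(q + 4)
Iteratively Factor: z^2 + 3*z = (z)*(z + 3)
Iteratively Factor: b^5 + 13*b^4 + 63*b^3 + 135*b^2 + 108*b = (b + 3)*(b^4 + 10*b^3 + 33*b^2 + 36*b) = b*(b + 3)*(b^3 + 10*b^2 + 33*b + 36) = b*(b + 3)*(b + 4)*(b^2 + 6*b + 9) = b*(b + 3)^2*(b + 4)*(b + 3)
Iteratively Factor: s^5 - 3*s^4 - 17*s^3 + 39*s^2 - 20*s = (s - 1)*(s^4 - 2*s^3 - 19*s^2 + 20*s) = (s - 1)^2*(s^3 - s^2 - 20*s) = s*(s - 1)^2*(s^2 - s - 20) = s*(s - 5)*(s - 1)^2*(s + 4)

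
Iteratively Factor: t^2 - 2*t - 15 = (t + 3)*(t - 5)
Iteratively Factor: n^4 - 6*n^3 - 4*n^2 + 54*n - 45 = (n - 1)*(n^3 - 5*n^2 - 9*n + 45) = (n - 5)*(n - 1)*(n^2 - 9) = (n - 5)*(n - 3)*(n - 1)*(n + 3)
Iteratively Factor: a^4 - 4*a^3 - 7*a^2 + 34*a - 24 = (a - 4)*(a^3 - 7*a + 6) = (a - 4)*(a - 1)*(a^2 + a - 6) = (a - 4)*(a - 1)*(a + 3)*(a - 2)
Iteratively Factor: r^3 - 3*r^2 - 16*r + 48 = (r - 4)*(r^2 + r - 12) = (r - 4)*(r - 3)*(r + 4)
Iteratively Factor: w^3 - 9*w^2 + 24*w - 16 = (w - 4)*(w^2 - 5*w + 4) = (w - 4)*(w - 1)*(w - 4)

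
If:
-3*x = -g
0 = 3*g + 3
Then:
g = -1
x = -1/3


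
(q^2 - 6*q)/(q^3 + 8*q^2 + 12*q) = (q - 6)/(q^2 + 8*q + 12)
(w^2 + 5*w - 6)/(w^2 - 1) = (w + 6)/(w + 1)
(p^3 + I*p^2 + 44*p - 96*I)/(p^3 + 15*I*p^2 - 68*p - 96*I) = (p^2 - 7*I*p - 12)/(p^2 + 7*I*p - 12)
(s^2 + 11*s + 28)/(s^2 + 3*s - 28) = (s + 4)/(s - 4)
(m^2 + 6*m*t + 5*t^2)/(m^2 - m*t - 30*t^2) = (-m - t)/(-m + 6*t)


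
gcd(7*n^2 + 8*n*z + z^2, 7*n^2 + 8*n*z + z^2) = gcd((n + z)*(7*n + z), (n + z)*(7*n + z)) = 7*n^2 + 8*n*z + z^2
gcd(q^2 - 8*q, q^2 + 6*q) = q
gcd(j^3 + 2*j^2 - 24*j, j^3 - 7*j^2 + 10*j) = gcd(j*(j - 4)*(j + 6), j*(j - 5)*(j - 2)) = j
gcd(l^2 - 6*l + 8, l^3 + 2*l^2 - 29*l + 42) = l - 2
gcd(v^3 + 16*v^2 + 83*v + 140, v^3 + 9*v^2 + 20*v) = v^2 + 9*v + 20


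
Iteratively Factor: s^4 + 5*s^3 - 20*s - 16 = (s + 2)*(s^3 + 3*s^2 - 6*s - 8) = (s + 1)*(s + 2)*(s^2 + 2*s - 8) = (s + 1)*(s + 2)*(s + 4)*(s - 2)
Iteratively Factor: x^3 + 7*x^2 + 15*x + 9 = (x + 1)*(x^2 + 6*x + 9) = (x + 1)*(x + 3)*(x + 3)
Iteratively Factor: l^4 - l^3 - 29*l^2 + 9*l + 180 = (l + 3)*(l^3 - 4*l^2 - 17*l + 60) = (l - 3)*(l + 3)*(l^2 - l - 20) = (l - 5)*(l - 3)*(l + 3)*(l + 4)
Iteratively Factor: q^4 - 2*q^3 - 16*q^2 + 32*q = (q - 2)*(q^3 - 16*q) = (q - 4)*(q - 2)*(q^2 + 4*q) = (q - 4)*(q - 2)*(q + 4)*(q)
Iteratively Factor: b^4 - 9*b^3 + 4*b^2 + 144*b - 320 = (b - 5)*(b^3 - 4*b^2 - 16*b + 64) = (b - 5)*(b - 4)*(b^2 - 16) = (b - 5)*(b - 4)*(b + 4)*(b - 4)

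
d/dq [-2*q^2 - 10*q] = -4*q - 10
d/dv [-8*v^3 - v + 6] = -24*v^2 - 1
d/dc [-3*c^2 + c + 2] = 1 - 6*c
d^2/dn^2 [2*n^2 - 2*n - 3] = 4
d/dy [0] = 0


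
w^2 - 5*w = w*(w - 5)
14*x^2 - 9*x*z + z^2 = (-7*x + z)*(-2*x + z)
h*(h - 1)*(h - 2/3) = h^3 - 5*h^2/3 + 2*h/3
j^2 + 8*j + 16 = (j + 4)^2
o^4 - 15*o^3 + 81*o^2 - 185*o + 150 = (o - 5)^2*(o - 3)*(o - 2)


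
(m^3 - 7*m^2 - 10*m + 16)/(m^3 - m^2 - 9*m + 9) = (m^2 - 6*m - 16)/(m^2 - 9)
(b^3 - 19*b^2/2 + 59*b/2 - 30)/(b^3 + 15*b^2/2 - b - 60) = (b^2 - 7*b + 12)/(b^2 + 10*b + 24)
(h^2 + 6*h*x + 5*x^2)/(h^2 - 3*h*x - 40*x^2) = (-h - x)/(-h + 8*x)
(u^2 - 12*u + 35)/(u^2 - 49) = (u - 5)/(u + 7)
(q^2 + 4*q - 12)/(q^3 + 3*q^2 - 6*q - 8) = (q + 6)/(q^2 + 5*q + 4)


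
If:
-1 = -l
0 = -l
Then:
No Solution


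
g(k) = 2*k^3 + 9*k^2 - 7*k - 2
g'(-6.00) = 101.00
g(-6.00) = -68.00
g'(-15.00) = 1073.00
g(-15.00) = -4622.00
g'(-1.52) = -20.50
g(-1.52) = 22.41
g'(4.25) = 177.88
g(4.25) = 284.34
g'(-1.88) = -19.63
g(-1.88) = 29.68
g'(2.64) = 82.34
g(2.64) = 79.05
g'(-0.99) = -18.94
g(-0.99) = 11.81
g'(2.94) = 97.78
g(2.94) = 106.04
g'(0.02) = -6.64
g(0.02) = -2.14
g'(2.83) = 91.99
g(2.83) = 95.60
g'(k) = 6*k^2 + 18*k - 7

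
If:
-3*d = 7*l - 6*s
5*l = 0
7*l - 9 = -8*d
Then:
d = 9/8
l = 0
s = 9/16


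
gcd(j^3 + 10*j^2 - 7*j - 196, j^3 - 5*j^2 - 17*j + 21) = 1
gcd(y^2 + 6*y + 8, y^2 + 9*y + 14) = y + 2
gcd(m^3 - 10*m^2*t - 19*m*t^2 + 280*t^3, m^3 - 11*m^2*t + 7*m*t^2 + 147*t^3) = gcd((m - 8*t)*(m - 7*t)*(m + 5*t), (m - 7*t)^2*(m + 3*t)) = -m + 7*t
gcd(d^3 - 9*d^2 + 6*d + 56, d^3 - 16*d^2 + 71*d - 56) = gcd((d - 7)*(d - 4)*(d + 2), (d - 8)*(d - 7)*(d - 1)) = d - 7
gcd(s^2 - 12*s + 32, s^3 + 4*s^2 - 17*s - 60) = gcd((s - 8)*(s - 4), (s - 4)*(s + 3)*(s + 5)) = s - 4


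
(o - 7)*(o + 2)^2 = o^3 - 3*o^2 - 24*o - 28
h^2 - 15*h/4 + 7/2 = (h - 2)*(h - 7/4)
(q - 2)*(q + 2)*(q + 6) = q^3 + 6*q^2 - 4*q - 24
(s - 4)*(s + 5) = s^2 + s - 20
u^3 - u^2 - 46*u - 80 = (u - 8)*(u + 2)*(u + 5)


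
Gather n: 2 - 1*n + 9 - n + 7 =18 - 2*n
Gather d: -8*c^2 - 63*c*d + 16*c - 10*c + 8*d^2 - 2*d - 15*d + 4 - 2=-8*c^2 + 6*c + 8*d^2 + d*(-63*c - 17) + 2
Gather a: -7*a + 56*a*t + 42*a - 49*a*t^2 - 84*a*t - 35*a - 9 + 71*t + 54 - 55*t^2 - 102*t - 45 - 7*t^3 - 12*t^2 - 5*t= a*(-49*t^2 - 28*t) - 7*t^3 - 67*t^2 - 36*t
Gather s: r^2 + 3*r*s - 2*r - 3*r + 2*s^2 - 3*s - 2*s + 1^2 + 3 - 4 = r^2 - 5*r + 2*s^2 + s*(3*r - 5)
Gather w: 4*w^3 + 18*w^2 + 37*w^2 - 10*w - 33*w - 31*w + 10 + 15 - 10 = 4*w^3 + 55*w^2 - 74*w + 15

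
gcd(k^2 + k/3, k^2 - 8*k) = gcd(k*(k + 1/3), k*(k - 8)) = k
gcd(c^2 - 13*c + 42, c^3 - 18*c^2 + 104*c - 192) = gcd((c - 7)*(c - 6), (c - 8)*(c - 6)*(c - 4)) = c - 6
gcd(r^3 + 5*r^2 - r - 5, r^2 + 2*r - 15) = r + 5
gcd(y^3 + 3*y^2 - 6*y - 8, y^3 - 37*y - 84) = y + 4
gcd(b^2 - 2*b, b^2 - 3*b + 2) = b - 2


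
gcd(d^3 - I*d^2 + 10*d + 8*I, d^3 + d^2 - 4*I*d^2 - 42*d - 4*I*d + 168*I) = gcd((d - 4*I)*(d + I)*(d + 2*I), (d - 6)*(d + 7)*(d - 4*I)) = d - 4*I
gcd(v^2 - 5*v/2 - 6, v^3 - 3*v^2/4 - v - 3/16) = 1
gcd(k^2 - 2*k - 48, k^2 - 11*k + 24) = k - 8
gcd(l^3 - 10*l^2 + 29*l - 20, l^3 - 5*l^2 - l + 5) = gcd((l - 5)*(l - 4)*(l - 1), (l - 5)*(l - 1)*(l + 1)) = l^2 - 6*l + 5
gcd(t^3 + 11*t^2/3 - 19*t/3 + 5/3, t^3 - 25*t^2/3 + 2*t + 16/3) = t - 1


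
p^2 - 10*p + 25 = (p - 5)^2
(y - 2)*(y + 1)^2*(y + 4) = y^4 + 4*y^3 - 3*y^2 - 14*y - 8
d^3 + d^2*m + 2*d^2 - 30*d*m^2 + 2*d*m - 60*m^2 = (d + 2)*(d - 5*m)*(d + 6*m)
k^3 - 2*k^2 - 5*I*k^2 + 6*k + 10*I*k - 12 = (k - 2)*(k - 6*I)*(k + I)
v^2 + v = v*(v + 1)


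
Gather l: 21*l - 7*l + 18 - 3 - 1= 14*l + 14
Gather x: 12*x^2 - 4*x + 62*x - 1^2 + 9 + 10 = 12*x^2 + 58*x + 18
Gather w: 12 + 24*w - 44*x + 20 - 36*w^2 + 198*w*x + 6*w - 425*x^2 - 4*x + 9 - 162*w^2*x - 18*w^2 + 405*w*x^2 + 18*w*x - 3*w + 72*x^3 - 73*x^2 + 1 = w^2*(-162*x - 54) + w*(405*x^2 + 216*x + 27) + 72*x^3 - 498*x^2 - 48*x + 42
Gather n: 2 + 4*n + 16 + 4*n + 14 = 8*n + 32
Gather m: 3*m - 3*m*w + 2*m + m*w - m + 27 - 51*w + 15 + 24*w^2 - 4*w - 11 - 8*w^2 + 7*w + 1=m*(4 - 2*w) + 16*w^2 - 48*w + 32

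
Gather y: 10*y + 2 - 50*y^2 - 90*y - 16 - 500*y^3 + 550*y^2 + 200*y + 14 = -500*y^3 + 500*y^2 + 120*y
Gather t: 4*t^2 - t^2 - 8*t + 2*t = 3*t^2 - 6*t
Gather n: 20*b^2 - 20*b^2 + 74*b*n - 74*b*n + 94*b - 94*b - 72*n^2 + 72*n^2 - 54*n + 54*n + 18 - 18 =0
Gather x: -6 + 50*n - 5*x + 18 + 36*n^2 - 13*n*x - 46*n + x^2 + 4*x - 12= 36*n^2 + 4*n + x^2 + x*(-13*n - 1)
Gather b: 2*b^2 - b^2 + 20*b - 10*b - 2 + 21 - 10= b^2 + 10*b + 9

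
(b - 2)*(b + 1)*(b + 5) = b^3 + 4*b^2 - 7*b - 10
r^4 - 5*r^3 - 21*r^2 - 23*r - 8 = (r - 8)*(r + 1)^3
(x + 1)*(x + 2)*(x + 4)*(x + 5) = x^4 + 12*x^3 + 49*x^2 + 78*x + 40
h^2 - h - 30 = (h - 6)*(h + 5)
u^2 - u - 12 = (u - 4)*(u + 3)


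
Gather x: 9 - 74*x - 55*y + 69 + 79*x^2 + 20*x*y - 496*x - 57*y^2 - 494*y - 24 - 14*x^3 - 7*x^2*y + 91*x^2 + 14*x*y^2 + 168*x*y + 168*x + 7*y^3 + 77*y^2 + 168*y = -14*x^3 + x^2*(170 - 7*y) + x*(14*y^2 + 188*y - 402) + 7*y^3 + 20*y^2 - 381*y + 54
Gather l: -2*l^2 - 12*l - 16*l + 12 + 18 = -2*l^2 - 28*l + 30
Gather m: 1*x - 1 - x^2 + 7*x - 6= -x^2 + 8*x - 7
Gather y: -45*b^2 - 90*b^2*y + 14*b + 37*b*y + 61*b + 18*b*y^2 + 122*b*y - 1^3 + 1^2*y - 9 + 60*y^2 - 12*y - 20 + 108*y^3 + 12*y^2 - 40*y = -45*b^2 + 75*b + 108*y^3 + y^2*(18*b + 72) + y*(-90*b^2 + 159*b - 51) - 30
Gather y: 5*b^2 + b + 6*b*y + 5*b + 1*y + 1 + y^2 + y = 5*b^2 + 6*b + y^2 + y*(6*b + 2) + 1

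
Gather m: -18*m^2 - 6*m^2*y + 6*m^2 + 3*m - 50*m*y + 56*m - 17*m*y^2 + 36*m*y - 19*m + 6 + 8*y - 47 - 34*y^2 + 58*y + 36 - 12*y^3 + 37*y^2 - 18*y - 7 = m^2*(-6*y - 12) + m*(-17*y^2 - 14*y + 40) - 12*y^3 + 3*y^2 + 48*y - 12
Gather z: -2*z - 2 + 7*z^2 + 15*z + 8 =7*z^2 + 13*z + 6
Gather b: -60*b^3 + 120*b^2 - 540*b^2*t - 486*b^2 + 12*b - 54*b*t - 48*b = -60*b^3 + b^2*(-540*t - 366) + b*(-54*t - 36)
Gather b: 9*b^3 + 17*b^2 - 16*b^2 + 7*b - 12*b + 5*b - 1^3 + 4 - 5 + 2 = 9*b^3 + b^2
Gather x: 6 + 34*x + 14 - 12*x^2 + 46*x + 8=-12*x^2 + 80*x + 28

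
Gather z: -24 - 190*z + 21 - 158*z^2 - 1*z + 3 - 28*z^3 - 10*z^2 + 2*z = -28*z^3 - 168*z^2 - 189*z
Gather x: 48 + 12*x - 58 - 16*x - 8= -4*x - 18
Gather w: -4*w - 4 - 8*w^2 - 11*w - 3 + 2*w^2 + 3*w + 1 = -6*w^2 - 12*w - 6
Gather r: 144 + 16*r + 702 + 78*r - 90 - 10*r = 84*r + 756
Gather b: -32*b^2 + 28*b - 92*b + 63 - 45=-32*b^2 - 64*b + 18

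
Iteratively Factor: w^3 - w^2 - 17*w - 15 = (w - 5)*(w^2 + 4*w + 3) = (w - 5)*(w + 3)*(w + 1)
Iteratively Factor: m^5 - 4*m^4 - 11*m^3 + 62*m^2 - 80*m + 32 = (m - 1)*(m^4 - 3*m^3 - 14*m^2 + 48*m - 32) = (m - 2)*(m - 1)*(m^3 - m^2 - 16*m + 16) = (m - 2)*(m - 1)^2*(m^2 - 16) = (m - 4)*(m - 2)*(m - 1)^2*(m + 4)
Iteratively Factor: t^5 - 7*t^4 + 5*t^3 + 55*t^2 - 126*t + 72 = (t + 3)*(t^4 - 10*t^3 + 35*t^2 - 50*t + 24) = (t - 4)*(t + 3)*(t^3 - 6*t^2 + 11*t - 6) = (t - 4)*(t - 2)*(t + 3)*(t^2 - 4*t + 3) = (t - 4)*(t - 2)*(t - 1)*(t + 3)*(t - 3)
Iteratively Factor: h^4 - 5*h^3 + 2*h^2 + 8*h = (h - 4)*(h^3 - h^2 - 2*h) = (h - 4)*(h - 2)*(h^2 + h) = h*(h - 4)*(h - 2)*(h + 1)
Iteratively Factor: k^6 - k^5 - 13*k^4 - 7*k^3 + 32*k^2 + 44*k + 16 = (k + 2)*(k^5 - 3*k^4 - 7*k^3 + 7*k^2 + 18*k + 8) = (k + 1)*(k + 2)*(k^4 - 4*k^3 - 3*k^2 + 10*k + 8) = (k + 1)^2*(k + 2)*(k^3 - 5*k^2 + 2*k + 8) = (k + 1)^3*(k + 2)*(k^2 - 6*k + 8) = (k - 4)*(k + 1)^3*(k + 2)*(k - 2)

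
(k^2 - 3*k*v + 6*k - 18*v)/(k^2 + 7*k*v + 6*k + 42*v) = (k - 3*v)/(k + 7*v)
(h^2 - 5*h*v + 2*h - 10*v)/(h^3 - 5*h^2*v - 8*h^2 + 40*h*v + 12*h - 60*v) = (h + 2)/(h^2 - 8*h + 12)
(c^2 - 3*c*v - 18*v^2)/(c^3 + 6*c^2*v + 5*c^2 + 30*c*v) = (c^2 - 3*c*v - 18*v^2)/(c*(c^2 + 6*c*v + 5*c + 30*v))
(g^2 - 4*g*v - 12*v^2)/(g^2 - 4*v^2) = (-g + 6*v)/(-g + 2*v)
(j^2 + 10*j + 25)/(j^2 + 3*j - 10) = (j + 5)/(j - 2)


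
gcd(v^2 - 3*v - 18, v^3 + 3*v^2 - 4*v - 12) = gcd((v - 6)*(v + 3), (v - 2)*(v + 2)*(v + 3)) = v + 3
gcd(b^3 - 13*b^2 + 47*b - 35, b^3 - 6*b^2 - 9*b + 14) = b^2 - 8*b + 7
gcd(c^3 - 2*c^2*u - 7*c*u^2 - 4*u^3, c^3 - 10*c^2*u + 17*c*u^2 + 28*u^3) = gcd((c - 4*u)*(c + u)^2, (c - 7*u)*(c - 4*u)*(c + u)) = -c^2 + 3*c*u + 4*u^2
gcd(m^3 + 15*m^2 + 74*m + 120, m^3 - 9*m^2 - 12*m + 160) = m + 4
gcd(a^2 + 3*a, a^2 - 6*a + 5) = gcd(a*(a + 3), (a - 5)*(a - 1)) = 1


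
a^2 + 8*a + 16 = (a + 4)^2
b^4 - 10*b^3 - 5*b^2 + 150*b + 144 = (b - 8)*(b - 6)*(b + 1)*(b + 3)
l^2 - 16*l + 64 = (l - 8)^2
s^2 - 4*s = s*(s - 4)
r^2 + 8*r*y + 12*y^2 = (r + 2*y)*(r + 6*y)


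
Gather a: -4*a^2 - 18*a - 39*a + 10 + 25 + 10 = -4*a^2 - 57*a + 45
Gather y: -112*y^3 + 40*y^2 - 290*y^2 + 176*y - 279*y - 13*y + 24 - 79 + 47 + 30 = -112*y^3 - 250*y^2 - 116*y + 22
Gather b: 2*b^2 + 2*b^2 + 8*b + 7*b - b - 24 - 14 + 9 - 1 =4*b^2 + 14*b - 30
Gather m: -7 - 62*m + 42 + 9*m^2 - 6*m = 9*m^2 - 68*m + 35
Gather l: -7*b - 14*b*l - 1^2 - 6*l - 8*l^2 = -7*b - 8*l^2 + l*(-14*b - 6) - 1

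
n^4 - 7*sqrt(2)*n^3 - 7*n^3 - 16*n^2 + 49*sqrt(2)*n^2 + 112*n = n*(n - 7)*(n - 8*sqrt(2))*(n + sqrt(2))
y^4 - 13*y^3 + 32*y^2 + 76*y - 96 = (y - 8)*(y - 6)*(y - 1)*(y + 2)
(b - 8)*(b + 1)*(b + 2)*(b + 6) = b^4 + b^3 - 52*b^2 - 148*b - 96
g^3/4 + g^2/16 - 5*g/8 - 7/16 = (g/4 + 1/4)*(g - 7/4)*(g + 1)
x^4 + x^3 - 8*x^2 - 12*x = x*(x - 3)*(x + 2)^2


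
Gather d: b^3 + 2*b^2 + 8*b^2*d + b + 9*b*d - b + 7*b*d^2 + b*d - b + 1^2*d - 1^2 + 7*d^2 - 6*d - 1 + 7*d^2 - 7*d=b^3 + 2*b^2 - b + d^2*(7*b + 14) + d*(8*b^2 + 10*b - 12) - 2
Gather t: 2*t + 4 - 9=2*t - 5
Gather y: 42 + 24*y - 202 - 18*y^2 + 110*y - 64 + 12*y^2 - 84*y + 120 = -6*y^2 + 50*y - 104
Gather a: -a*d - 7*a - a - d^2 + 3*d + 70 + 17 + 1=a*(-d - 8) - d^2 + 3*d + 88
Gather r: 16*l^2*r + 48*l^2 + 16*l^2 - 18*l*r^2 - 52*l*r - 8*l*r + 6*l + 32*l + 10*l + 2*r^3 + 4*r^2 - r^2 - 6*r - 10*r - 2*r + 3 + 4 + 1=64*l^2 + 48*l + 2*r^3 + r^2*(3 - 18*l) + r*(16*l^2 - 60*l - 18) + 8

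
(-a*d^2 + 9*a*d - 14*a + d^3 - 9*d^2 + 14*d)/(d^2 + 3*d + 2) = (-a*d^2 + 9*a*d - 14*a + d^3 - 9*d^2 + 14*d)/(d^2 + 3*d + 2)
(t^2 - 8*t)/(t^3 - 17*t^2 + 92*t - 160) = t/(t^2 - 9*t + 20)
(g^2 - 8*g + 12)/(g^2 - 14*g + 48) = (g - 2)/(g - 8)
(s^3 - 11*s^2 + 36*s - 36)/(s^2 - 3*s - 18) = (s^2 - 5*s + 6)/(s + 3)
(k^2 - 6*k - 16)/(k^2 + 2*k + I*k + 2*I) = (k - 8)/(k + I)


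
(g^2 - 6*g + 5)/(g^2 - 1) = (g - 5)/(g + 1)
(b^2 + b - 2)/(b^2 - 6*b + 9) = (b^2 + b - 2)/(b^2 - 6*b + 9)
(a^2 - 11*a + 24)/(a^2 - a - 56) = (a - 3)/(a + 7)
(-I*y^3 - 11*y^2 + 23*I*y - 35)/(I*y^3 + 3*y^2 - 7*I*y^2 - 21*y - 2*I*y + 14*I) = (-y^3 + 11*I*y^2 + 23*y + 35*I)/(y^3 - y^2*(7 + 3*I) + y*(-2 + 21*I) + 14)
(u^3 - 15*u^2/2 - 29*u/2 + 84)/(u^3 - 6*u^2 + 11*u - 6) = (u^2 - 9*u/2 - 28)/(u^2 - 3*u + 2)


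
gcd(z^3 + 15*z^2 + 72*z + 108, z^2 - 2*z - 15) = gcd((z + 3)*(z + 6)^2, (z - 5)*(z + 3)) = z + 3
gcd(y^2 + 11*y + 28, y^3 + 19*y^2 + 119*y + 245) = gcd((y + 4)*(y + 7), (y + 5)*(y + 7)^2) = y + 7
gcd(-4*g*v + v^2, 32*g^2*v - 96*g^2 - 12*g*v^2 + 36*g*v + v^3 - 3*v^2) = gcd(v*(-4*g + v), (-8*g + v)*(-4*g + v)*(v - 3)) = -4*g + v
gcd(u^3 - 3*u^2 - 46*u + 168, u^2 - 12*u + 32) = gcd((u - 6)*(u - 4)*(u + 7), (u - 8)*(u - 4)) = u - 4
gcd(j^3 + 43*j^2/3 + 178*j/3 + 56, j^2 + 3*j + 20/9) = j + 4/3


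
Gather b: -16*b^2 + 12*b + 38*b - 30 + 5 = -16*b^2 + 50*b - 25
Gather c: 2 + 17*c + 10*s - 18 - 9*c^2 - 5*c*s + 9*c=-9*c^2 + c*(26 - 5*s) + 10*s - 16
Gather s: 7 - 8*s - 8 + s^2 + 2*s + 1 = s^2 - 6*s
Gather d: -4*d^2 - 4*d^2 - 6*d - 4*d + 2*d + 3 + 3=-8*d^2 - 8*d + 6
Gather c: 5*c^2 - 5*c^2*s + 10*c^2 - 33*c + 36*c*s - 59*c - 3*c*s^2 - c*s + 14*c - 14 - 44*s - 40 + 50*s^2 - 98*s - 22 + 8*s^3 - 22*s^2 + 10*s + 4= c^2*(15 - 5*s) + c*(-3*s^2 + 35*s - 78) + 8*s^3 + 28*s^2 - 132*s - 72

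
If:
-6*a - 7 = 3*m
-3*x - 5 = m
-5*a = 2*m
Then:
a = 14/3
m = -35/3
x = 20/9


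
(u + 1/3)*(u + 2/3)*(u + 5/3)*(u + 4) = u^4 + 20*u^3/3 + 113*u^2/9 + 214*u/27 + 40/27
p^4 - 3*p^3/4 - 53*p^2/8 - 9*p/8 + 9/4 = (p - 3)*(p - 1/2)*(p + 3/4)*(p + 2)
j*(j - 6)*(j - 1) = j^3 - 7*j^2 + 6*j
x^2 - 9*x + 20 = (x - 5)*(x - 4)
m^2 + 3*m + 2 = (m + 1)*(m + 2)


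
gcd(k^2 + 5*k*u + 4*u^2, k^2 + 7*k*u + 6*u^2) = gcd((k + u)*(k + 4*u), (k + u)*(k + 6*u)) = k + u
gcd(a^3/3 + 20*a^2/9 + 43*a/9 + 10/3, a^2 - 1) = 1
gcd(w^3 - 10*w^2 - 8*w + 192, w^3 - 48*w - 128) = w^2 - 4*w - 32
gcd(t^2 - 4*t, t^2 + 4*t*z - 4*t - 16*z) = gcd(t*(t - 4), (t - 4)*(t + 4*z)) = t - 4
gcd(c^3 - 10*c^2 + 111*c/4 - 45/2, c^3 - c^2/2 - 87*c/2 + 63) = c^2 - 15*c/2 + 9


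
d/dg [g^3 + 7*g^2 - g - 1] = 3*g^2 + 14*g - 1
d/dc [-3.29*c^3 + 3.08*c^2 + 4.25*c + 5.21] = -9.87*c^2 + 6.16*c + 4.25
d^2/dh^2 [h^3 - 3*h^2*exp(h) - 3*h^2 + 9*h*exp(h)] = -3*h^2*exp(h) - 3*h*exp(h) + 6*h + 12*exp(h) - 6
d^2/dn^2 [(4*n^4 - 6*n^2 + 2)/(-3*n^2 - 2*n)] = 4*(-18*n^6 - 36*n^5 - 24*n^4 - 18*n^3 - 27*n^2 - 18*n - 4)/(n^3*(27*n^3 + 54*n^2 + 36*n + 8))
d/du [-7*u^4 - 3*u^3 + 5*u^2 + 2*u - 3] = -28*u^3 - 9*u^2 + 10*u + 2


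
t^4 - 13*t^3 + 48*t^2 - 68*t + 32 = (t - 8)*(t - 2)^2*(t - 1)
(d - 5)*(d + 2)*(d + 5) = d^3 + 2*d^2 - 25*d - 50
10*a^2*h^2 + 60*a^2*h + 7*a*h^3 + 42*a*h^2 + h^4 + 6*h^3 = h*(2*a + h)*(5*a + h)*(h + 6)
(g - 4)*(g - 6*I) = g^2 - 4*g - 6*I*g + 24*I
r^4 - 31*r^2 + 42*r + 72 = (r - 4)*(r - 3)*(r + 1)*(r + 6)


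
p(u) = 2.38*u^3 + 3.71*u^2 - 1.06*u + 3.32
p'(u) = 7.14*u^2 + 7.42*u - 1.06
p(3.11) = 107.50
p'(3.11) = 91.07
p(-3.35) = -40.97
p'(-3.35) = 54.21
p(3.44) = 140.46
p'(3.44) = 108.96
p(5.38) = 475.62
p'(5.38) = 245.52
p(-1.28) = 5.76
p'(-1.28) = 1.14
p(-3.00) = -24.37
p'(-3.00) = 40.94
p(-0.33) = 3.99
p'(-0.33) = -2.73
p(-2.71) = -13.93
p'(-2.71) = 31.27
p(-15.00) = -7178.53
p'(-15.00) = 1494.14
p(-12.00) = -3562.36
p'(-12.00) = 938.06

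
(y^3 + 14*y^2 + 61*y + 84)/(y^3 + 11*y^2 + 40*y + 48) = (y + 7)/(y + 4)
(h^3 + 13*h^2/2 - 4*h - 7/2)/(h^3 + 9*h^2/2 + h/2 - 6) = (2*h^2 + 15*h + 7)/(2*h^2 + 11*h + 12)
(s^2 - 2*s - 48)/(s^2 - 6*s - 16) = (s + 6)/(s + 2)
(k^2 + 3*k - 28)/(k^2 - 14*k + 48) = (k^2 + 3*k - 28)/(k^2 - 14*k + 48)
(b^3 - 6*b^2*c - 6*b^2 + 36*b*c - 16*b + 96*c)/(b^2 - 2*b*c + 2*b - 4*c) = (b^2 - 6*b*c - 8*b + 48*c)/(b - 2*c)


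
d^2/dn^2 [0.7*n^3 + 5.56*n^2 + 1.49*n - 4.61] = 4.2*n + 11.12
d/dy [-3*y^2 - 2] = -6*y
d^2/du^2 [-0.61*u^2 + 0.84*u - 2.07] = -1.22000000000000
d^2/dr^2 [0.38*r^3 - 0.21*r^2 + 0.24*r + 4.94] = 2.28*r - 0.42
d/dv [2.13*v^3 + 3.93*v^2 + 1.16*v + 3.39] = 6.39*v^2 + 7.86*v + 1.16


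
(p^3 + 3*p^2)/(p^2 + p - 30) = p^2*(p + 3)/(p^2 + p - 30)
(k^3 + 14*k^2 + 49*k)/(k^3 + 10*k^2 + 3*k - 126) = k*(k + 7)/(k^2 + 3*k - 18)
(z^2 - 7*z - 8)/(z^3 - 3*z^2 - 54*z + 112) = (z + 1)/(z^2 + 5*z - 14)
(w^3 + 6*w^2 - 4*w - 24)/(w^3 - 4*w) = (w + 6)/w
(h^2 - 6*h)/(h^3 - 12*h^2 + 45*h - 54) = h/(h^2 - 6*h + 9)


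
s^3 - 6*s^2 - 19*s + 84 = (s - 7)*(s - 3)*(s + 4)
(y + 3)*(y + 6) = y^2 + 9*y + 18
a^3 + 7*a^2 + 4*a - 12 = (a - 1)*(a + 2)*(a + 6)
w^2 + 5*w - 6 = (w - 1)*(w + 6)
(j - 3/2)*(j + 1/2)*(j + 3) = j^3 + 2*j^2 - 15*j/4 - 9/4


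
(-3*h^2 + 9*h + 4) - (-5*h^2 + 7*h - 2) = 2*h^2 + 2*h + 6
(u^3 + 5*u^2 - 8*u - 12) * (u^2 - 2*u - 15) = u^5 + 3*u^4 - 33*u^3 - 71*u^2 + 144*u + 180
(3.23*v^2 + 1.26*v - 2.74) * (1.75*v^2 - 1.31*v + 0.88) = 5.6525*v^4 - 2.0263*v^3 - 3.6032*v^2 + 4.6982*v - 2.4112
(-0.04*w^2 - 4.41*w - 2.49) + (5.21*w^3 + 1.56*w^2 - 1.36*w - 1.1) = 5.21*w^3 + 1.52*w^2 - 5.77*w - 3.59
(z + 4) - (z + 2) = 2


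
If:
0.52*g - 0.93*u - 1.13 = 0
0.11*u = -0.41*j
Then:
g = 1.78846153846154*u + 2.17307692307692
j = -0.268292682926829*u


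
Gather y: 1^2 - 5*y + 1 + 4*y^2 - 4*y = 4*y^2 - 9*y + 2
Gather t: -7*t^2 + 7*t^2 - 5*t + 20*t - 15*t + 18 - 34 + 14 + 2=0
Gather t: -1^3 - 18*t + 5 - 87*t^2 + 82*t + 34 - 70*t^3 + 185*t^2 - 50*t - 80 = -70*t^3 + 98*t^2 + 14*t - 42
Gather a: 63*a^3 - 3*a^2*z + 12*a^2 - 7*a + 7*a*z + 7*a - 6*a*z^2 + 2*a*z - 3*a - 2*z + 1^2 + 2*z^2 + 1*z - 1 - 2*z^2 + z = 63*a^3 + a^2*(12 - 3*z) + a*(-6*z^2 + 9*z - 3)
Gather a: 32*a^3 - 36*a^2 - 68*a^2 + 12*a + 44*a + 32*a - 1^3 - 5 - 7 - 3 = 32*a^3 - 104*a^2 + 88*a - 16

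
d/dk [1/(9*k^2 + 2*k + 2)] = 2*(-9*k - 1)/(9*k^2 + 2*k + 2)^2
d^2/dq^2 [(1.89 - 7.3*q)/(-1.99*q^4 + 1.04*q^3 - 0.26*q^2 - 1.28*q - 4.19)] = (346.90476*q^7 - 391.42106*q^6 + 187.38252*q^5 - 165.543516*q^4 - 1208.020056*q^3 + 585.163092*q^2 - 100.904856*q - 80.37794)/(7.880599*q^12 - 12.355512*q^11 + 9.54603*q^10 + 10.853344*q^9 + 35.131149*q^8 - 44.11368*q^7 + 34.3253*q^6 + 52.386528*q^5 + 73.471233*q^4 - 44.311288*q^3 + 34.288446*q^2 + 67.415424*q + 73.560059)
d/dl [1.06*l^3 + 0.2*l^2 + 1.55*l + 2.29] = 3.18*l^2 + 0.4*l + 1.55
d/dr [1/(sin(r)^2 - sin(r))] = (-2/tan(r) + cos(r)/sin(r)^2)/(sin(r) - 1)^2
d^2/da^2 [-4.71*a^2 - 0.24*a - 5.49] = -9.42000000000000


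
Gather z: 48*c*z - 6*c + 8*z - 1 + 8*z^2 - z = -6*c + 8*z^2 + z*(48*c + 7) - 1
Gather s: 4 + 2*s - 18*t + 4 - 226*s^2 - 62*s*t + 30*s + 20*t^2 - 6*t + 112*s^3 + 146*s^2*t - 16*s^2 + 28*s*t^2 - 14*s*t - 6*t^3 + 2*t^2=112*s^3 + s^2*(146*t - 242) + s*(28*t^2 - 76*t + 32) - 6*t^3 + 22*t^2 - 24*t + 8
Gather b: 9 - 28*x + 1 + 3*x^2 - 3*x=3*x^2 - 31*x + 10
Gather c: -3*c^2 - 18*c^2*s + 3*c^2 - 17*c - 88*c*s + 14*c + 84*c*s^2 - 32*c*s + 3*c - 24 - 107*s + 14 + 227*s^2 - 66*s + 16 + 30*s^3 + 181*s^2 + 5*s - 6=-18*c^2*s + c*(84*s^2 - 120*s) + 30*s^3 + 408*s^2 - 168*s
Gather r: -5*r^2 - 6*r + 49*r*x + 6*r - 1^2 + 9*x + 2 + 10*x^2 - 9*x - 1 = -5*r^2 + 49*r*x + 10*x^2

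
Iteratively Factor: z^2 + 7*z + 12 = (z + 3)*(z + 4)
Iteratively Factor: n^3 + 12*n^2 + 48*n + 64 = (n + 4)*(n^2 + 8*n + 16) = (n + 4)^2*(n + 4)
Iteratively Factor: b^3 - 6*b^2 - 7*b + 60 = (b - 4)*(b^2 - 2*b - 15) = (b - 4)*(b + 3)*(b - 5)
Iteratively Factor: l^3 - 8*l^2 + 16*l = (l - 4)*(l^2 - 4*l) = l*(l - 4)*(l - 4)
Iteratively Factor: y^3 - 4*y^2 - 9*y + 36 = (y - 3)*(y^2 - y - 12) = (y - 3)*(y + 3)*(y - 4)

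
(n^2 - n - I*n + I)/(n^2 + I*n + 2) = (n - 1)/(n + 2*I)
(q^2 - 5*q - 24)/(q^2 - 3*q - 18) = (q - 8)/(q - 6)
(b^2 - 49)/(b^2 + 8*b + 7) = (b - 7)/(b + 1)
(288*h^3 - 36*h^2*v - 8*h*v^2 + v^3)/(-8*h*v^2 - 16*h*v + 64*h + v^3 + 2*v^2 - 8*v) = (-36*h^2 + v^2)/(v^2 + 2*v - 8)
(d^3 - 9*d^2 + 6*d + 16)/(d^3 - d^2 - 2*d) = (d - 8)/d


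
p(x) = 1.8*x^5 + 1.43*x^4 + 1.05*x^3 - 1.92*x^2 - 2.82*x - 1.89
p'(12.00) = 196912.86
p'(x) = 9.0*x^4 + 5.72*x^3 + 3.15*x^2 - 3.84*x - 2.82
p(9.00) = 116253.09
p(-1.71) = -22.02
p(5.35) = 9149.73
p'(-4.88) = 4530.32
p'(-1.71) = 61.31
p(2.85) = 431.58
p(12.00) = 479052.27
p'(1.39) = 46.89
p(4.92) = 6089.89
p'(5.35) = 8315.93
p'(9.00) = 63436.65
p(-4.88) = -4326.52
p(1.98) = 69.91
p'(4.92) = 6009.31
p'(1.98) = 184.65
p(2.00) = 73.67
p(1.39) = 7.98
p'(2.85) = 738.01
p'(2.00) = 191.86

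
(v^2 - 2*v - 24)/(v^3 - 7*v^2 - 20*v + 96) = (v - 6)/(v^2 - 11*v + 24)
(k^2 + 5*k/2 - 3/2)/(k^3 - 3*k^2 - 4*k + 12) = (2*k^2 + 5*k - 3)/(2*(k^3 - 3*k^2 - 4*k + 12))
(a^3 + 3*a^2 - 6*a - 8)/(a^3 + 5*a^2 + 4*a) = (a - 2)/a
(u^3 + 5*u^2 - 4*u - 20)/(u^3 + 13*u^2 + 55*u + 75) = (u^2 - 4)/(u^2 + 8*u + 15)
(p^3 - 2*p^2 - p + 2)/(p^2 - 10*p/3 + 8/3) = 3*(p^2 - 1)/(3*p - 4)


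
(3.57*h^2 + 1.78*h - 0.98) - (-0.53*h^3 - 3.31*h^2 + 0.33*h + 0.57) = 0.53*h^3 + 6.88*h^2 + 1.45*h - 1.55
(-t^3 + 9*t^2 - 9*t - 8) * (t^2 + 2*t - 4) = -t^5 + 7*t^4 + 13*t^3 - 62*t^2 + 20*t + 32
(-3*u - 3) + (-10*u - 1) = -13*u - 4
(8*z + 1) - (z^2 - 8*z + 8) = -z^2 + 16*z - 7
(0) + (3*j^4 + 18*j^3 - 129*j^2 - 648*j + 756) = 3*j^4 + 18*j^3 - 129*j^2 - 648*j + 756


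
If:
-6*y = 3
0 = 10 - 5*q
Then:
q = 2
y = -1/2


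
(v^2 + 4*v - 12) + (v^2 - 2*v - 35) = 2*v^2 + 2*v - 47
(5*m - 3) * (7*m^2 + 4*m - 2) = 35*m^3 - m^2 - 22*m + 6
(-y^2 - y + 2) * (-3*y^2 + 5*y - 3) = 3*y^4 - 2*y^3 - 8*y^2 + 13*y - 6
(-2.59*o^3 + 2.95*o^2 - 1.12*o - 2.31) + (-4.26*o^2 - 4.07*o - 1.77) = -2.59*o^3 - 1.31*o^2 - 5.19*o - 4.08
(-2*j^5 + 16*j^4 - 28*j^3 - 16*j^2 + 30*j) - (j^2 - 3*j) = -2*j^5 + 16*j^4 - 28*j^3 - 17*j^2 + 33*j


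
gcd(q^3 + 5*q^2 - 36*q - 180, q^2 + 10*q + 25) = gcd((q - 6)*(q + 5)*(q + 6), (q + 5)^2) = q + 5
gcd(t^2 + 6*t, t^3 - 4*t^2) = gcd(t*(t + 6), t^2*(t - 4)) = t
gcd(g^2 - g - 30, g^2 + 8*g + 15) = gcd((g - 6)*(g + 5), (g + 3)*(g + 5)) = g + 5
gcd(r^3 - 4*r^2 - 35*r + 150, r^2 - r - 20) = r - 5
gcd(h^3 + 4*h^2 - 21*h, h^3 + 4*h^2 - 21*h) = h^3 + 4*h^2 - 21*h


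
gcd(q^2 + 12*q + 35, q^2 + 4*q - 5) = q + 5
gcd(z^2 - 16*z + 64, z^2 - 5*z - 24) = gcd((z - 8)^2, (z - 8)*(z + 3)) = z - 8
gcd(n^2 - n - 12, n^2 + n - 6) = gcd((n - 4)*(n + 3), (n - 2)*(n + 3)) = n + 3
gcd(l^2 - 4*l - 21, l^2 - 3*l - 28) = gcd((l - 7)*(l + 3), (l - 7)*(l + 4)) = l - 7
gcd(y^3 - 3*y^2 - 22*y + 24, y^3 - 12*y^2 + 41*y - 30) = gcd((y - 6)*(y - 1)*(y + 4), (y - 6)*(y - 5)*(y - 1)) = y^2 - 7*y + 6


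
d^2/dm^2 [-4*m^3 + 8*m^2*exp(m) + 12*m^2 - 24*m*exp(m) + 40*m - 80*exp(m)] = 8*m^2*exp(m) + 8*m*exp(m) - 24*m - 112*exp(m) + 24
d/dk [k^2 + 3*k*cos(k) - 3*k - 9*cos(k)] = -3*k*sin(k) + 2*k + 9*sin(k) + 3*cos(k) - 3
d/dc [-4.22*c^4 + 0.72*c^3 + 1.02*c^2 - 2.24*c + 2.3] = -16.88*c^3 + 2.16*c^2 + 2.04*c - 2.24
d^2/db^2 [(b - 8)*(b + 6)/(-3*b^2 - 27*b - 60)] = 2*(11*b^3 + 204*b^2 + 1176*b + 2168)/(3*(b^6 + 27*b^5 + 303*b^4 + 1809*b^3 + 6060*b^2 + 10800*b + 8000))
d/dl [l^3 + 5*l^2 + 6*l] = 3*l^2 + 10*l + 6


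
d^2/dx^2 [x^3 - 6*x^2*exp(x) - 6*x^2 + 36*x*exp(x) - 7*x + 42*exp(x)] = -6*x^2*exp(x) + 12*x*exp(x) + 6*x + 102*exp(x) - 12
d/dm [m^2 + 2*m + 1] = 2*m + 2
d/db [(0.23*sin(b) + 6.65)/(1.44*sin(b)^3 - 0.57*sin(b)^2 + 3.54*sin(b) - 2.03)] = (-0.6624*sin(b)^3 - 28.5969*sin(b)^2 + 7.581*sin(b) - 24.0079)*cos(b)/(2.0736*sin(b)^6 - 1.6416*sin(b)^5 + 10.5201*sin(b)^4 - 9.882*sin(b)^3 + 14.8458*sin(b)^2 - 14.3724*sin(b) + 4.1209)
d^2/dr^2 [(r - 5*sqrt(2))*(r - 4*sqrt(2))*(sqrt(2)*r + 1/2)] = 6*sqrt(2)*r - 35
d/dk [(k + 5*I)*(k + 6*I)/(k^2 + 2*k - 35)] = (k^2*(2 - 11*I) - 10*k + 60 - 385*I)/(k^4 + 4*k^3 - 66*k^2 - 140*k + 1225)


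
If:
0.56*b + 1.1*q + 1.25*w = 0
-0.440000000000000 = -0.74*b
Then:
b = 0.59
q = -1.13636363636364*w - 0.302702702702703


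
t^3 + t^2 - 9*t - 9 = (t - 3)*(t + 1)*(t + 3)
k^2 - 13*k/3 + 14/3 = (k - 7/3)*(k - 2)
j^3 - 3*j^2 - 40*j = j*(j - 8)*(j + 5)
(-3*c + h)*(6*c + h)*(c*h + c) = -18*c^3*h - 18*c^3 + 3*c^2*h^2 + 3*c^2*h + c*h^3 + c*h^2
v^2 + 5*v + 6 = (v + 2)*(v + 3)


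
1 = 1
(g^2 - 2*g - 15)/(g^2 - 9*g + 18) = (g^2 - 2*g - 15)/(g^2 - 9*g + 18)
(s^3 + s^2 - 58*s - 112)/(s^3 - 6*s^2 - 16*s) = (s + 7)/s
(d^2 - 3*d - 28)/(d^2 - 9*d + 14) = (d + 4)/(d - 2)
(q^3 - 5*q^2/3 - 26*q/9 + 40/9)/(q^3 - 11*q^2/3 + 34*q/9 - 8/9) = (3*q + 5)/(3*q - 1)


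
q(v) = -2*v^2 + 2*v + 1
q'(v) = 2 - 4*v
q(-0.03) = 0.94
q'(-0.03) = 2.12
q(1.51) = -0.54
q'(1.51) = -4.04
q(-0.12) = 0.73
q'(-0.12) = 2.48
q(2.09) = -3.56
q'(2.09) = -6.36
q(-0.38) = -0.05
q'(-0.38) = 3.52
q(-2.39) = -15.20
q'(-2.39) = 11.56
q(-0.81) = -1.93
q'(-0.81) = 5.24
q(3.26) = -13.74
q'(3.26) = -11.04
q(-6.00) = -83.00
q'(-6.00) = 26.00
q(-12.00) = -311.00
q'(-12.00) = 50.00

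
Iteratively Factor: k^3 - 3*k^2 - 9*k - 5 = (k + 1)*(k^2 - 4*k - 5) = (k - 5)*(k + 1)*(k + 1)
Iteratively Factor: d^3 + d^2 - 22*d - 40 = (d - 5)*(d^2 + 6*d + 8) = (d - 5)*(d + 4)*(d + 2)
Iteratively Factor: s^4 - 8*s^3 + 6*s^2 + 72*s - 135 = (s - 3)*(s^3 - 5*s^2 - 9*s + 45) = (s - 3)*(s + 3)*(s^2 - 8*s + 15) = (s - 5)*(s - 3)*(s + 3)*(s - 3)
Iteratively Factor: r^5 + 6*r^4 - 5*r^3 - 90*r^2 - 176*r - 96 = (r + 3)*(r^4 + 3*r^3 - 14*r^2 - 48*r - 32) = (r + 2)*(r + 3)*(r^3 + r^2 - 16*r - 16) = (r + 2)*(r + 3)*(r + 4)*(r^2 - 3*r - 4) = (r + 1)*(r + 2)*(r + 3)*(r + 4)*(r - 4)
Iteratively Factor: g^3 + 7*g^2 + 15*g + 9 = (g + 3)*(g^2 + 4*g + 3) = (g + 1)*(g + 3)*(g + 3)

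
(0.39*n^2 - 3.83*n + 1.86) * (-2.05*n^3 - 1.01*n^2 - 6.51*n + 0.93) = -0.7995*n^5 + 7.4576*n^4 - 2.4836*n^3 + 23.4174*n^2 - 15.6705*n + 1.7298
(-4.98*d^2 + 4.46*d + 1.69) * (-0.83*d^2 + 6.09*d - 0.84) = 4.1334*d^4 - 34.03*d^3 + 29.9419*d^2 + 6.5457*d - 1.4196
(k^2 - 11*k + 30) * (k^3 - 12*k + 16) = k^5 - 11*k^4 + 18*k^3 + 148*k^2 - 536*k + 480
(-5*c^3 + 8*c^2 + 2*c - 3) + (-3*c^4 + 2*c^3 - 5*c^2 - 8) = -3*c^4 - 3*c^3 + 3*c^2 + 2*c - 11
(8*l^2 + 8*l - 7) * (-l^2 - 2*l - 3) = -8*l^4 - 24*l^3 - 33*l^2 - 10*l + 21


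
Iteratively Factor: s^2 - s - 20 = (s + 4)*(s - 5)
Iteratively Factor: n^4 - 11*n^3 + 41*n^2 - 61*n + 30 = (n - 5)*(n^3 - 6*n^2 + 11*n - 6) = (n - 5)*(n - 2)*(n^2 - 4*n + 3) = (n - 5)*(n - 2)*(n - 1)*(n - 3)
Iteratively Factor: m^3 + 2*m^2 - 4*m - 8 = (m + 2)*(m^2 - 4) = (m - 2)*(m + 2)*(m + 2)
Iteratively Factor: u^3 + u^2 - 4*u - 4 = (u - 2)*(u^2 + 3*u + 2) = (u - 2)*(u + 2)*(u + 1)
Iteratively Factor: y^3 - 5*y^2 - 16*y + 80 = (y - 5)*(y^2 - 16) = (y - 5)*(y - 4)*(y + 4)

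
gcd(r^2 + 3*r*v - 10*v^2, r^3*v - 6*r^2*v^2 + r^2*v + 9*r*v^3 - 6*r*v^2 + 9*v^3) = 1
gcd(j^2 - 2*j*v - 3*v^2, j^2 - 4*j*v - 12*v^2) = 1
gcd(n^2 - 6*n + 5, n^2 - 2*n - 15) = n - 5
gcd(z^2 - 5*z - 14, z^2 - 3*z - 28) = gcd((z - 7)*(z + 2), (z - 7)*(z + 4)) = z - 7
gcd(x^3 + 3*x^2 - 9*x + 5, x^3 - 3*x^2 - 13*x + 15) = x - 1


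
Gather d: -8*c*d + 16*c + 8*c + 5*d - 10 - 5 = 24*c + d*(5 - 8*c) - 15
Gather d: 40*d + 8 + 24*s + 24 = 40*d + 24*s + 32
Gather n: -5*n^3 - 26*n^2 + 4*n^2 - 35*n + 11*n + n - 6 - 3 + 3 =-5*n^3 - 22*n^2 - 23*n - 6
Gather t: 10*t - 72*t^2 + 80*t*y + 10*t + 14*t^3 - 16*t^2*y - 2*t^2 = 14*t^3 + t^2*(-16*y - 74) + t*(80*y + 20)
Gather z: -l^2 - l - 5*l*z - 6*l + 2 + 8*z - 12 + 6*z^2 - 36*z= -l^2 - 7*l + 6*z^2 + z*(-5*l - 28) - 10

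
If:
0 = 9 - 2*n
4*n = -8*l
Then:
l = -9/4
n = 9/2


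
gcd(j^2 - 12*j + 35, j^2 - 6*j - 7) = j - 7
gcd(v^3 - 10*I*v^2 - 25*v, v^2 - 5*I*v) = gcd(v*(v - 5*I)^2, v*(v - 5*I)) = v^2 - 5*I*v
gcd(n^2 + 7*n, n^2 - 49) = n + 7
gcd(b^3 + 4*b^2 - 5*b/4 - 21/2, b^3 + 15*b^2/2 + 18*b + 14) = b^2 + 11*b/2 + 7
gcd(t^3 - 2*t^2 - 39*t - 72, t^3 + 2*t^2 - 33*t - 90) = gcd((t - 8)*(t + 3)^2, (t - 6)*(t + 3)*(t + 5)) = t + 3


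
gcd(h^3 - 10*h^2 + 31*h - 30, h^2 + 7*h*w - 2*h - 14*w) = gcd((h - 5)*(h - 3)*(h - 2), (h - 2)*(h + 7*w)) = h - 2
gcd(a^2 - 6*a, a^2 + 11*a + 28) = 1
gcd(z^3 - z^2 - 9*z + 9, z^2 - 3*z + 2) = z - 1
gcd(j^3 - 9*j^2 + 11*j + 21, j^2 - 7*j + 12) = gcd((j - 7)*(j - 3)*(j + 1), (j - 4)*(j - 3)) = j - 3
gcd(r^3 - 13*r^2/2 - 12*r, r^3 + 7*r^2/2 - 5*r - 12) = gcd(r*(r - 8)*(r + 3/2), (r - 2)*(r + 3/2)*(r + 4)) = r + 3/2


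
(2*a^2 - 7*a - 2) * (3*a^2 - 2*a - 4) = 6*a^4 - 25*a^3 + 32*a + 8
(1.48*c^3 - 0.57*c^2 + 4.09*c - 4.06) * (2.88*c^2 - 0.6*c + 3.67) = 4.2624*c^5 - 2.5296*c^4 + 17.5528*c^3 - 16.2387*c^2 + 17.4463*c - 14.9002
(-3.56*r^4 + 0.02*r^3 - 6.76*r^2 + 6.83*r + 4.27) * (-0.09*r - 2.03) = 0.3204*r^5 + 7.225*r^4 + 0.5678*r^3 + 13.1081*r^2 - 14.2492*r - 8.6681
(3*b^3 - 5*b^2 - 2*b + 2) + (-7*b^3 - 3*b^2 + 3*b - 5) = -4*b^3 - 8*b^2 + b - 3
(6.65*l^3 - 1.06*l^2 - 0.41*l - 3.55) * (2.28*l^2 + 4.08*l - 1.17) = 15.162*l^5 + 24.7152*l^4 - 13.0401*l^3 - 8.5266*l^2 - 14.0043*l + 4.1535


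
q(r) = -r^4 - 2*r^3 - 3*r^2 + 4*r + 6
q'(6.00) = -1112.00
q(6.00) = -1806.00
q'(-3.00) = 76.00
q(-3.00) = -60.00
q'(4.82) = -612.24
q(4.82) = -808.12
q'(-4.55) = 283.87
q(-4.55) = -314.51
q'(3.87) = -340.92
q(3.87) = -363.68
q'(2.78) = -144.99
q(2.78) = -108.76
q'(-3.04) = 79.17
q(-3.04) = -63.10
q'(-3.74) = 151.77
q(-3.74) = -141.95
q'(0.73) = -5.13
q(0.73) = 6.26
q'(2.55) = -116.64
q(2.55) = -78.75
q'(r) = -4*r^3 - 6*r^2 - 6*r + 4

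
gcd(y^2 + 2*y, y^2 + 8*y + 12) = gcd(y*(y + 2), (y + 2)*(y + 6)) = y + 2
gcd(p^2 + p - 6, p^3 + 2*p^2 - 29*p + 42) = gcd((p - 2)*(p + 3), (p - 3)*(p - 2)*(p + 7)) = p - 2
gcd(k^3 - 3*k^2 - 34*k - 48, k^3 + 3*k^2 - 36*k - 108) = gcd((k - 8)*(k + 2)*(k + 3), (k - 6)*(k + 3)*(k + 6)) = k + 3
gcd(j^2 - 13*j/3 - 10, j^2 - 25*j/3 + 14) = j - 6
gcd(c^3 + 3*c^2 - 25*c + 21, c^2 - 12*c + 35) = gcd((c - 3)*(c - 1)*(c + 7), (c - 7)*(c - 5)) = 1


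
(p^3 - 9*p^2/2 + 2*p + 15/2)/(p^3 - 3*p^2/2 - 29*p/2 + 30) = (p + 1)/(p + 4)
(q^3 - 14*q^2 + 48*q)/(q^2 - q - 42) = q*(-q^2 + 14*q - 48)/(-q^2 + q + 42)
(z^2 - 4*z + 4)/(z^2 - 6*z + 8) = (z - 2)/(z - 4)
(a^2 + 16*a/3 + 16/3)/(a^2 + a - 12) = (a + 4/3)/(a - 3)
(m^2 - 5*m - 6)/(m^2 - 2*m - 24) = (m + 1)/(m + 4)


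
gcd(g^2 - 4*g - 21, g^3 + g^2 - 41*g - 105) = g^2 - 4*g - 21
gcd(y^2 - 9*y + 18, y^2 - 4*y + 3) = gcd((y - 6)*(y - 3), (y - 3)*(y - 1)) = y - 3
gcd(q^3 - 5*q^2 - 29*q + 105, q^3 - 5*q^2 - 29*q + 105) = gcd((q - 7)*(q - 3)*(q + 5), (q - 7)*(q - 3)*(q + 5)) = q^3 - 5*q^2 - 29*q + 105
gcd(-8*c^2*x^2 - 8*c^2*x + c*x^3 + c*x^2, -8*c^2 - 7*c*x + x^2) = -8*c + x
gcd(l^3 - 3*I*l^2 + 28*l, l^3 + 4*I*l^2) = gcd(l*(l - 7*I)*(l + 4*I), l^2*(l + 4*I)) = l^2 + 4*I*l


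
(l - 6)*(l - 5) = l^2 - 11*l + 30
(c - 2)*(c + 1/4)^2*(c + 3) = c^4 + 3*c^3/2 - 87*c^2/16 - 47*c/16 - 3/8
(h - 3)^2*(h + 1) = h^3 - 5*h^2 + 3*h + 9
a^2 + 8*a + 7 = (a + 1)*(a + 7)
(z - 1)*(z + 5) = z^2 + 4*z - 5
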